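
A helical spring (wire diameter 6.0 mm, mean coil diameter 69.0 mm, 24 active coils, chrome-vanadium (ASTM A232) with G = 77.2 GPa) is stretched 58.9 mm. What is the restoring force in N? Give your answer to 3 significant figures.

k = Gd⁴/(8D³N_a) = (77.2×10³)(6.0⁴)/(8·69.0³·24) = 1.5863 N/mm
F = k·δ = 1.5863 × 58.9 = 93.431 N

93.4 N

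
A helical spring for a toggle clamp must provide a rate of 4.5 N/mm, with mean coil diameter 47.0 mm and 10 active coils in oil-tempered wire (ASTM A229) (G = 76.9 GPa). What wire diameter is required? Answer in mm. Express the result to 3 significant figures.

4.70 mm

d = (8D³N_a·k / G)^(1/4) = (8·47.0³·10·4.5 / (76.9×10³))^0.25
  = (486.04)^0.25 = 4.6953 mm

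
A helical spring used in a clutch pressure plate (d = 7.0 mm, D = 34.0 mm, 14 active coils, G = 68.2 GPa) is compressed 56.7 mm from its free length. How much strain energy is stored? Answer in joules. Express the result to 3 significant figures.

59.8 J

k = Gd⁴/(8D³N_a) = (68.2×10³)(7.0⁴)/(8·34.0³·14) = 37.198 N/mm
U = ½kδ² = 0.5 × 37.198 × 56.7² = 59794 N·mm = 59.794 J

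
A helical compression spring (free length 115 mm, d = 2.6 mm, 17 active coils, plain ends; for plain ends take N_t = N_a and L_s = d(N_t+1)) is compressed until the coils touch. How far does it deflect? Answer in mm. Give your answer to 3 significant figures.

N_t = 17; L_s = 2.6·18 = 46.8 mm
δ_solid = L₀ − L_s = 115 − 46.8 = 68.2 mm

68.2 mm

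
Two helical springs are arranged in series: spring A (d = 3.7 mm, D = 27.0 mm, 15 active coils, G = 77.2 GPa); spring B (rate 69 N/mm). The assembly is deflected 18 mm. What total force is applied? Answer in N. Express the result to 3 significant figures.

101 N

k_A = Gd⁴/(8D³N_a) = (77.2×10³)(3.7⁴)/(8·27.0³·15) = 6.1256 N/mm
Series: 1/k_eq = 1/6.1256 + 1/69 = 0.17774; k_eq = 5.6262 N/mm
F = k_eq·δ = 5.6262·18 = 101.27 N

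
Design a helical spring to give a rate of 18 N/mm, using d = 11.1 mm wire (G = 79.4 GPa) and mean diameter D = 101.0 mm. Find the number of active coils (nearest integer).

8

N_a = Gd⁴/(8D³k) = (79.4×10³ × 11.1⁴)/(8 × 101.0³ × 18)
    = 1.20535e+09 / 1.48363e+08 = 8.124 → 8 coils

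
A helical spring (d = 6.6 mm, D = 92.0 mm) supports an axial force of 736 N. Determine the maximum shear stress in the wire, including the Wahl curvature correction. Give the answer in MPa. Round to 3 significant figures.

661 MPa

Spring index C = D/d = 92.0/6.6 = 13.9394
K_W = (4C−1)/(4C−4) + 0.615/C = 54.758/51.758 + 0.0441 = 1.1021
τ₀ = 8FD/(πd³) = 8·736·92.0/(π·6.6³) = 541696/903.2 = 599.76 MPa
τ_max = K·τ₀ = 1.1021 × 599.76 = 660.98 MPa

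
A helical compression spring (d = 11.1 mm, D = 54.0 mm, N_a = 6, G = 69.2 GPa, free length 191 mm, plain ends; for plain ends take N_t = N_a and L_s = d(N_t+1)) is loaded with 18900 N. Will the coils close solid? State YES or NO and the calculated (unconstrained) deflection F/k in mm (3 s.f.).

YES, δ = 136 mm

k = Gd⁴/(8D³N_a) = (69.2×10³)(11.1⁴)/(8·54.0³·6) = 138.99 N/mm
N_t = 6; L_s = 11.1·7 = 77.7 mm; δ_solid = L₀ − L_s = 191 − 77.7 = 113.3 mm
δ = F/k = 18900/138.99 = 135.98 mm
δ ≥ δ_solid → spring goes solid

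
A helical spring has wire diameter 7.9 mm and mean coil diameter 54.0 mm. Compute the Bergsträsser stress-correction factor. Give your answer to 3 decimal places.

C = D/d = 54.0/7.9 = 6.8354
K_B = (4C+2)/(4C−3) = 29.342/24.342 = 1.2054

1.205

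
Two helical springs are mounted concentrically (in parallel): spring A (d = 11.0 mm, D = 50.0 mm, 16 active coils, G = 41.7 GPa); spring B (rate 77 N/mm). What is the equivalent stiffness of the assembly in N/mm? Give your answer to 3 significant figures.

115 N/mm

k_A = Gd⁴/(8D³N_a) = (41.7×10³)(11.0⁴)/(8·50.0³·16) = 38.158 N/mm
Parallel: k_eq = 38.158 + 77 = 115.16 N/mm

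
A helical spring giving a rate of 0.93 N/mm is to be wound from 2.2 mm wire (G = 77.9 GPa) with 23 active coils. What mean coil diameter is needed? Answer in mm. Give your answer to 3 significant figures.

D = (Gd⁴/(8N_a·k))^(1/3) = (77.9×10³·2.2⁴/(8·23·0.93))^(1/3)
  = (10664.2)^(1/3) = 22.0111 mm

22.0 mm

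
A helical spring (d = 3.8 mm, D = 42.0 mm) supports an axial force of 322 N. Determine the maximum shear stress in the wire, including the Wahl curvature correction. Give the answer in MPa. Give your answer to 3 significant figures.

Spring index C = D/d = 42.0/3.8 = 11.0526
K_W = (4C−1)/(4C−4) + 0.615/C = 43.211/40.211 + 0.0556 = 1.1303
τ₀ = 8FD/(πd³) = 8·322·42.0/(π·3.8³) = 108192/172.39 = 627.62 MPa
τ_max = K·τ₀ = 1.1303 × 627.62 = 709.36 MPa

709 MPa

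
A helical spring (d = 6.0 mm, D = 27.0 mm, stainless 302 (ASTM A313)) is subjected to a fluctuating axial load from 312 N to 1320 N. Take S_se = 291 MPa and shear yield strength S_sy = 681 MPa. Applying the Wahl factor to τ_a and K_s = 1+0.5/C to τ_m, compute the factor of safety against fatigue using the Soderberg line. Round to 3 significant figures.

0.856

C = D/d = 27.0/6.0 = 4.5000; K_W = (4C−1)/(4C−4)+0.615/C = 1.3510; K_s = 1+0.5/C = 1.1111
F_a = (F_max−F_min)/2 = 504 N; F_m = (F_max+F_min)/2 = 816 N
τ_a = K_W·8F_aD/(πd³) = 1.3510 × 160.43 = 216.73 MPa
τ_m = K_s·8F_mD/(πd³) = 1.1111 × 259.74 = 288.6 MPa
Soderberg: 1/n_f = τ_a/S_se + τ_m/S_sy = 216.73/291 + 288.6/681 = 0.74478 + 0.42379 = 1.1686
n_f = 1/1.1686 = 0.8557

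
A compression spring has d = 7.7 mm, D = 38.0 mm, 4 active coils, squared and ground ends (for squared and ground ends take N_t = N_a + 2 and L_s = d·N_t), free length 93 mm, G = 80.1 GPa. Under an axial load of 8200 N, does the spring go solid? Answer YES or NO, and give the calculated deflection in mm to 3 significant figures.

k = Gd⁴/(8D³N_a) = (80.1×10³)(7.7⁴)/(8·38.0³·4) = 160.36 N/mm
N_t = 6; L_s = 7.7·6 = 46.2 mm; δ_solid = L₀ − L_s = 93 − 46.2 = 46.8 mm
δ = F/k = 8200/160.36 = 51.135 mm
δ ≥ δ_solid → spring goes solid

YES, δ = 51.1 mm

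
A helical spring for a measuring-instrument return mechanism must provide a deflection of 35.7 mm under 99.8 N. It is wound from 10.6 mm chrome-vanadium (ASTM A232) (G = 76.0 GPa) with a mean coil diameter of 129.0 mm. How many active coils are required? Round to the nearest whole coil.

20

Required rate k = F/δ = 99.8/35.7 = 2.7955 N/mm
N_a = Gd⁴/(8D³k) = (76.0×10³ × 10.6⁴)/(8 × 129.0³ × 2.7955)
    = 9.59482e+08 / 4.80089e+07 = 19.99 → 20 coils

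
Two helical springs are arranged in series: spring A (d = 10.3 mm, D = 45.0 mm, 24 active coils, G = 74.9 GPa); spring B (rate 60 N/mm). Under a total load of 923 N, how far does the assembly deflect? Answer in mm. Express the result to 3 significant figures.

k_A = Gd⁴/(8D³N_a) = (74.9×10³)(10.3⁴)/(8·45.0³·24) = 48.183 N/mm
Series: 1/k_eq = 1/48.183 + 1/60 = 0.037421; k_eq = 26.723 N/mm
δ = F/k_eq = 923/26.723 = 34.54 mm

34.5 mm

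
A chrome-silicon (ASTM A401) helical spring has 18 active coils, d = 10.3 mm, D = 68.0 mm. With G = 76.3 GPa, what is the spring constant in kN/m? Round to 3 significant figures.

k = Gd⁴/(8D³N_a) = (76.3×10³ × 10.3⁴) / (8 × 68.0³ × 18)
  = 8.58763e+08 / 4.52782e+07 = 18.966 N/mm

19.0 kN/m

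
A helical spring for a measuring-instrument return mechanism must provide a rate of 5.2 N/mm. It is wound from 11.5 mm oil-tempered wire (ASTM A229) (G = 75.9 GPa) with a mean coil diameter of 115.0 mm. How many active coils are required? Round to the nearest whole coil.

21

N_a = Gd⁴/(8D³k) = (75.9×10³ × 11.5⁴)/(8 × 115.0³ × 5.2)
    = 1.3275e+09 / 6.32684e+07 = 20.98 → 21 coils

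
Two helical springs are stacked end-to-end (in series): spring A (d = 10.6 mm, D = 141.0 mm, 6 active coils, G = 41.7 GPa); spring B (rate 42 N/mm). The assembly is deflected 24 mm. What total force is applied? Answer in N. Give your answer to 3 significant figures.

85.9 N

k_A = Gd⁴/(8D³N_a) = (41.7×10³)(10.6⁴)/(8·141.0³·6) = 3.9126 N/mm
Series: 1/k_eq = 1/3.9126 + 1/42 = 0.2794; k_eq = 3.5791 N/mm
F = k_eq·δ = 3.5791·24 = 85.899 N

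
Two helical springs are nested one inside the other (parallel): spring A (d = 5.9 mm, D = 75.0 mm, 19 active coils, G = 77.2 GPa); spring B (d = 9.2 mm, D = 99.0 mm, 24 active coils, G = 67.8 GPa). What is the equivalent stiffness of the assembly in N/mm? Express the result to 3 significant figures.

4.07 N/mm

k_A = Gd⁴/(8D³N_a) = (77.2×10³)(5.9⁴)/(8·75.0³·19) = 1.4588 N/mm
k_B = Gd⁴/(8D³N_a) = (67.8×10³)(9.2⁴)/(8·99.0³·24) = 2.6072 N/mm
Parallel: k_eq = 1.4588 + 2.6072 = 4.066 N/mm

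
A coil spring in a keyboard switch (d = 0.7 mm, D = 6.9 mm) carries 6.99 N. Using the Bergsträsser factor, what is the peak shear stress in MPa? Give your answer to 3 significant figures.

Spring index C = D/d = 6.9/0.7 = 9.8571
K_B = (4C+2)/(4C−3) = 41.429/36.429 = 1.1373
τ₀ = 8FD/(πd³) = 8·6.99·6.9/(π·0.7³) = 385.848/1.0776 = 358.07 MPa
τ_max = K·τ₀ = 1.1373 × 358.07 = 407.22 MPa

407 MPa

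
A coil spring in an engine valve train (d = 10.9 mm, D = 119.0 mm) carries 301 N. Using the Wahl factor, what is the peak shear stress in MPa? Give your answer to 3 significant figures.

Spring index C = D/d = 119.0/10.9 = 10.9174
K_W = (4C−1)/(4C−4) + 0.615/C = 42.670/39.670 + 0.0563 = 1.1320
τ₀ = 8FD/(πd³) = 8·301·119.0/(π·10.9³) = 286552/4068.5 = 70.433 MPa
τ_max = K·τ₀ = 1.1320 × 70.433 = 79.727 MPa

79.7 MPa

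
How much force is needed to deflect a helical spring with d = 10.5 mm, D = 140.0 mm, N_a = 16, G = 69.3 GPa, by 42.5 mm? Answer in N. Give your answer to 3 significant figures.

102 N

k = Gd⁴/(8D³N_a) = (69.3×10³)(10.5⁴)/(8·140.0³·16) = 2.3983 N/mm
F = k·δ = 2.3983 × 42.5 = 101.93 N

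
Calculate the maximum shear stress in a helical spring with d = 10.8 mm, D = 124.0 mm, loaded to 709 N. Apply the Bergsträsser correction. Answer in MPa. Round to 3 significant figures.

Spring index C = D/d = 124.0/10.8 = 11.4815
K_B = (4C+2)/(4C−3) = 47.926/42.926 = 1.1165
τ₀ = 8FD/(πd³) = 8·709·124.0/(π·10.8³) = 703328/3957.5 = 177.72 MPa
τ_max = K·τ₀ = 1.1165 × 177.72 = 198.42 MPa

198 MPa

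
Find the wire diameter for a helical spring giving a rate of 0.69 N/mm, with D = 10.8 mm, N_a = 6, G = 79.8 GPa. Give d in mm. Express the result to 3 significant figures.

0.850 mm

d = (8D³N_a·k / G)^(1/4) = (8·10.8³·6·0.69 / (79.8×10³))^0.25
  = (0.52283)^0.25 = 0.8503 mm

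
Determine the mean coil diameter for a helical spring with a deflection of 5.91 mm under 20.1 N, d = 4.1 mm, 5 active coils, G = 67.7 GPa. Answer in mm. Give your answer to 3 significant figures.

52.0 mm

Required rate k = F/δ = 20.1/5.91 = 3.401 N/mm
D = (Gd⁴/(8N_a·k))^(1/3) = (67.7×10³·4.1⁴/(8·5·3.401))^(1/3)
  = (140623)^(1/3) = 52.0018 mm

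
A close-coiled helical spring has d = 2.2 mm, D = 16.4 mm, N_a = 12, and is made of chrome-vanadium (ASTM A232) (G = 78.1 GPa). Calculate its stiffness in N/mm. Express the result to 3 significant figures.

4.32 N/mm

k = Gd⁴/(8D³N_a) = (78.1×10³ × 2.2⁴) / (8 × 16.4³ × 12)
  = 1.82954e+06 / 423451 = 4.3205 N/mm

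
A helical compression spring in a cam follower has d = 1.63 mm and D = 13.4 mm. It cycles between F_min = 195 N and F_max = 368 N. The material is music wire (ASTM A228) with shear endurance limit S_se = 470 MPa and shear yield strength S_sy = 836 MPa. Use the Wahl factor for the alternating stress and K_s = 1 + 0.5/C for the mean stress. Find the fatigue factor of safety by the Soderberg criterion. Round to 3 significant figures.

0.221

C = D/d = 13.4/1.63 = 8.2209; K_W = (4C−1)/(4C−4)+0.615/C = 1.1787; K_s = 1+0.5/C = 1.0608
F_a = (F_max−F_min)/2 = 86.5 N; F_m = (F_max+F_min)/2 = 281.5 N
τ_a = K_W·8F_aD/(πd³) = 1.1787 × 681.55 = 803.33 MPa
τ_m = K_s·8F_mD/(πd³) = 1.0608 × 2218 = 2352.9 MPa
Soderberg: 1/n_f = τ_a/S_se + τ_m/S_sy = 803.33/470 + 2352.9/836 = 1.70921 + 2.81447 = 4.5237
n_f = 1/4.5237 = 0.2211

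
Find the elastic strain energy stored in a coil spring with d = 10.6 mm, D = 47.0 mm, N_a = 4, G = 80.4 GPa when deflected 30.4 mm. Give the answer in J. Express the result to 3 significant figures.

k = Gd⁴/(8D³N_a) = (80.4×10³)(10.6⁴)/(8·47.0³·4) = 305.52 N/mm
U = ½kδ² = 0.5 × 305.52 × 30.4² = 1.4117e+05 N·mm = 141.17 J

141 J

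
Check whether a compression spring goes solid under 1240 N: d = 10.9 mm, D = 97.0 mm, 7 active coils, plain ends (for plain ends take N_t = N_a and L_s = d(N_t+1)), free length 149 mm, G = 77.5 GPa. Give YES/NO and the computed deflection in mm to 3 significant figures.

NO, δ = 57.9 mm

k = Gd⁴/(8D³N_a) = (77.5×10³)(10.9⁴)/(8·97.0³·7) = 21.404 N/mm
N_t = 7; L_s = 10.9·8 = 87.2 mm; δ_solid = L₀ − L_s = 149 − 87.2 = 61.8 mm
δ = F/k = 1240/21.404 = 57.932 mm
δ < δ_solid → spring does not go solid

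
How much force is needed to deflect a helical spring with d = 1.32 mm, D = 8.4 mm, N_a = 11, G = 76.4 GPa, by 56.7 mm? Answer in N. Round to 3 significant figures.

252 N

k = Gd⁴/(8D³N_a) = (76.4×10³)(1.32⁴)/(8·8.4³·11) = 4.447 N/mm
F = k·δ = 4.447 × 56.7 = 252.15 N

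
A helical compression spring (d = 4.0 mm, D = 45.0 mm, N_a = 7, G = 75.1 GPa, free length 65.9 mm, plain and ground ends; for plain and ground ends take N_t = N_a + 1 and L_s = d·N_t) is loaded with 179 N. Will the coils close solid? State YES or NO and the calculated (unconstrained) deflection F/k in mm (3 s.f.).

YES, δ = 47.5 mm

k = Gd⁴/(8D³N_a) = (75.1×10³)(4.0⁴)/(8·45.0³·7) = 3.7675 N/mm
N_t = 8; L_s = 4.0·8 = 32 mm; δ_solid = L₀ − L_s = 65.9 − 32 = 33.9 mm
δ = F/k = 179/3.7675 = 47.511 mm
δ ≥ δ_solid → spring goes solid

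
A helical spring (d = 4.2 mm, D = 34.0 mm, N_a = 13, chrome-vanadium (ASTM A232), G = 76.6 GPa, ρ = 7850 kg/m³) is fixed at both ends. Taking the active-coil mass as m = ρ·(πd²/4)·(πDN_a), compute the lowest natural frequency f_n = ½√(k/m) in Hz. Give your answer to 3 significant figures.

k = Gd⁴/(8D³N_a) = (76.6×10³)(4.2⁴)/(8·34.0³·13) = 5.8312 N/mm = 5831.2 N/m
Wire length L = πDN_a = π·34.0·13 = 1388.6 mm
m = ρ·(πd²/4)·L = 7850 × 13.854×10⁻⁶ m² × 1.3886 m = 0.15102 kg
f_n = ½√(k/m) = 0.5·√(5831.2/0.15102) = 0.5·√(38612) = 98.25 Hz

98.3 Hz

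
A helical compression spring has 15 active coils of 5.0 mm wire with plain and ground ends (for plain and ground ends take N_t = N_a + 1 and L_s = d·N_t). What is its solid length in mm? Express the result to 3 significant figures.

plain and ground ends: N_t = N_a + 1 = 15 + 1 = 16
L_s = d·N_t = 5.0 × 16 = 80 mm

80.0 mm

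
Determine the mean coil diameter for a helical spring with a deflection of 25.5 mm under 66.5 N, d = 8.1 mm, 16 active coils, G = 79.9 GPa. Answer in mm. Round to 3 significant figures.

Required rate k = F/δ = 66.5/25.5 = 2.6078 N/mm
D = (Gd⁴/(8N_a·k))^(1/3) = (79.9×10³·8.1⁴/(8·16·2.6078))^(1/3)
  = (1.03038e+06)^(1/3) = 101.0024 mm

101 mm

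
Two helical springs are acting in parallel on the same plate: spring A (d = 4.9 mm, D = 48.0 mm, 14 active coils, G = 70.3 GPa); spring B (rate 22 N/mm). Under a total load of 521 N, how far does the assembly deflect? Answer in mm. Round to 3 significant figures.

20.6 mm

k_A = Gd⁴/(8D³N_a) = (70.3×10³)(4.9⁴)/(8·48.0³·14) = 3.2719 N/mm
Parallel: k_eq = 3.2719 + 22 = 25.272 N/mm
δ = F/k_eq = 521/25.272 = 20.616 mm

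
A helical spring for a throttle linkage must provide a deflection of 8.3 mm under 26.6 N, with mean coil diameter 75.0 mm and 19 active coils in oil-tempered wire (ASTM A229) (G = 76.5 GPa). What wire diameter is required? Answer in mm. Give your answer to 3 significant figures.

7.20 mm

Required rate k = F/δ = 26.6/8.3 = 3.2048 N/mm
d = (8D³N_a·k / G)^(1/4) = (8·75.0³·19·3.2048 / (76.5×10³))^0.25
  = (2686.4)^0.25 = 7.1993 mm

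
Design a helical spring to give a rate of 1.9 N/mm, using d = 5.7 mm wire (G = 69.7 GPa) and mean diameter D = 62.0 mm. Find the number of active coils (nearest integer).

20

N_a = Gd⁴/(8D³k) = (69.7×10³ × 5.7⁴)/(8 × 62.0³ × 1.9)
    = 7.35753e+07 / 3.62259e+06 = 20.31 → 20 coils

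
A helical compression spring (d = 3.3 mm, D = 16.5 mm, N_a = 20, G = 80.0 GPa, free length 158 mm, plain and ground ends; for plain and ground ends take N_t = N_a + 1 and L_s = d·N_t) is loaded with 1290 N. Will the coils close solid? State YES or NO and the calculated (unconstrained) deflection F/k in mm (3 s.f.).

YES, δ = 97.7 mm

k = Gd⁴/(8D³N_a) = (80.0×10³)(3.3⁴)/(8·16.5³·20) = 13.2 N/mm
N_t = 21; L_s = 3.3·21 = 69.3 mm; δ_solid = L₀ − L_s = 158 − 69.3 = 88.7 mm
δ = F/k = 1290/13.2 = 97.727 mm
δ ≥ δ_solid → spring goes solid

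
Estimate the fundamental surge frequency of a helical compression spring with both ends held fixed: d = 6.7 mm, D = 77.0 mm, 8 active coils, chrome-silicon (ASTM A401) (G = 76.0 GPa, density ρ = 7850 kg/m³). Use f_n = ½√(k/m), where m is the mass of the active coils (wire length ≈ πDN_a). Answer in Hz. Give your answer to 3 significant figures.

49.5 Hz

k = Gd⁴/(8D³N_a) = (76.0×10³)(6.7⁴)/(8·77.0³·8) = 5.2416 N/mm = 5241.6 N/m
Wire length L = πDN_a = π·77.0·8 = 1935.2 mm
m = ρ·(πd²/4)·L = 7850 × 35.257×10⁻⁶ m² × 1.9352 m = 0.5356 kg
f_n = ½√(k/m) = 0.5·√(5241.6/0.5356) = 0.5·√(9786.4) = 49.463 Hz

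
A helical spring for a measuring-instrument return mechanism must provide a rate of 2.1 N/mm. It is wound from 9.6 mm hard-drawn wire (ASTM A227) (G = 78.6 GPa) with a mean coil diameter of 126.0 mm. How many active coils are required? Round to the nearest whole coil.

N_a = Gd⁴/(8D³k) = (78.6×10³ × 9.6⁴)/(8 × 126.0³ × 2.1)
    = 6.67586e+08 / 3.36063e+07 = 19.86 → 20 coils

20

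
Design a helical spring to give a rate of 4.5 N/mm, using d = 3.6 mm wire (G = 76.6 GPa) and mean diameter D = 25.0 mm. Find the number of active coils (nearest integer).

23

N_a = Gd⁴/(8D³k) = (76.6×10³ × 3.6⁴)/(8 × 25.0³ × 4.5)
    = 1.28659e+07 / 562500 = 22.87 → 23 coils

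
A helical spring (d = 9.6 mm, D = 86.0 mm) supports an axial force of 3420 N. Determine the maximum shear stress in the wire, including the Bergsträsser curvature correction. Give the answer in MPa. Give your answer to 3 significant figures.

Spring index C = D/d = 86.0/9.6 = 8.9583
K_B = (4C+2)/(4C−3) = 37.833/32.833 = 1.1523
τ₀ = 8FD/(πd³) = 8·3420·86.0/(π·9.6³) = 2.35296e+06/2779.5 = 846.55 MPa
τ_max = K·τ₀ = 1.1523 × 846.55 = 975.46 MPa

975 MPa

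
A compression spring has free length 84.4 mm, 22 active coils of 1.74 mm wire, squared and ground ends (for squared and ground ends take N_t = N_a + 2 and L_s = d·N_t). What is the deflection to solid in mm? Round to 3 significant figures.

N_t = 24; L_s = 1.74·24 = 41.76 mm
δ_solid = L₀ − L_s = 84.4 − 41.76 = 42.64 mm

42.6 mm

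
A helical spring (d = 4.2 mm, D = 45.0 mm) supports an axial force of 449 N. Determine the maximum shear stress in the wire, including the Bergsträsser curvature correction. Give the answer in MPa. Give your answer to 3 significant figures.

Spring index C = D/d = 45.0/4.2 = 10.7143
K_B = (4C+2)/(4C−3) = 44.857/39.857 = 1.1254
τ₀ = 8FD/(πd³) = 8·449·45.0/(π·4.2³) = 161640/232.75 = 694.47 MPa
τ_max = K·τ₀ = 1.1254 × 694.47 = 781.59 MPa

782 MPa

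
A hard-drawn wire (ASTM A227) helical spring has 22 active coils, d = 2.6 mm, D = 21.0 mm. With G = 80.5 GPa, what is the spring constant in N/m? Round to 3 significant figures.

k = Gd⁴/(8D³N_a) = (80.5×10³ × 2.6⁴) / (8 × 21.0³ × 22)
  = 3.67866e+06 / 1.62994e+06 = 2.2569 N/mm = 2256.9 N/m

2260 N/m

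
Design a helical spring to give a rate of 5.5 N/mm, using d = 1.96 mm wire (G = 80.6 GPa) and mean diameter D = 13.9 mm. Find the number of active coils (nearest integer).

10

N_a = Gd⁴/(8D³k) = (80.6×10³ × 1.96⁴)/(8 × 13.9³ × 5.5)
    = 1.18949e+06 / 118167 = 10.07 → 10 coils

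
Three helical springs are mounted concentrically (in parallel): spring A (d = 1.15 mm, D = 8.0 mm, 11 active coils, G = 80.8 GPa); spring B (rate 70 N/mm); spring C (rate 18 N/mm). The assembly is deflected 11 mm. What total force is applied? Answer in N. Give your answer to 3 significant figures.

1000 N

k_A = Gd⁴/(8D³N_a) = (80.8×10³)(1.15⁴)/(8·8.0³·11) = 3.1365 N/mm
Parallel: k_eq = 3.1365 + 70 + 18 = 91.137 N/mm
F = k_eq·δ = 91.137·11 = 1002.5 N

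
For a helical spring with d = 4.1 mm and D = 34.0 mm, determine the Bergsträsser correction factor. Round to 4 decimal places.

1.1657

C = D/d = 34.0/4.1 = 8.2927
K_B = (4C+2)/(4C−3) = 35.171/30.171 = 1.1657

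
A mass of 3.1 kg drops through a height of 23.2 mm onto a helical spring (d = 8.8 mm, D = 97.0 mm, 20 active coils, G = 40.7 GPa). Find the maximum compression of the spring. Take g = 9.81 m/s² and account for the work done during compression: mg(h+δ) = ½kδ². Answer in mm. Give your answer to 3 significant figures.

k = Gd⁴/(8D³N_a) = (40.7×10³)(8.8⁴)/(8·97.0³·20) = 1.6714 N/mm
W = mg = 3.1 × 9.81 = 30.411 N
½kδ² − Wδ − Wh = 0 → δ = (W + √(W² + 2kWh))/k
δ = (30.411 + √(924.83 + 2358.51))/1.6714 = (30.411 + 57.3)/1.6714 = 52.477 mm

52.5 mm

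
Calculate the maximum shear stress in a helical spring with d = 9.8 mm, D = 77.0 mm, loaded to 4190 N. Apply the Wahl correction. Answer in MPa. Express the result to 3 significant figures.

1040 MPa

Spring index C = D/d = 77.0/9.8 = 7.8571
K_W = (4C−1)/(4C−4) + 0.615/C = 30.429/27.429 + 0.0783 = 1.1876
τ₀ = 8FD/(πd³) = 8·4190·77.0/(π·9.8³) = 2.58104e+06/2956.8 = 872.9 MPa
τ_max = K·τ₀ = 1.1876 × 872.9 = 1036.7 MPa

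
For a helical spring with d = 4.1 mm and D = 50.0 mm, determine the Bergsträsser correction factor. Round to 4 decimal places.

1.1092

C = D/d = 50.0/4.1 = 12.1951
K_B = (4C+2)/(4C−3) = 50.780/45.780 = 1.1092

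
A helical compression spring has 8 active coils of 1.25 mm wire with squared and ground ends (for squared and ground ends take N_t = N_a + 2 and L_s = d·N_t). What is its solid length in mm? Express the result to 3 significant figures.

12.5 mm

squared and ground ends: N_t = N_a + 2 = 8 + 2 = 10
L_s = d·N_t = 1.25 × 10 = 12.5 mm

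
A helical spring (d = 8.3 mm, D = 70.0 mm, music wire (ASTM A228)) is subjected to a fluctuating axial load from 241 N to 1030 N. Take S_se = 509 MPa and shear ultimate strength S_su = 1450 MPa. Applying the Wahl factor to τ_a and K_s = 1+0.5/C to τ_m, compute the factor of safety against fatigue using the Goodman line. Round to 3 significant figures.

C = D/d = 70.0/8.3 = 8.4337; K_W = (4C−1)/(4C−4)+0.615/C = 1.1738; K_s = 1+0.5/C = 1.0593
F_a = (F_max−F_min)/2 = 394.5 N; F_m = (F_max+F_min)/2 = 635.5 N
τ_a = K_W·8F_aD/(πd³) = 1.1738 × 122.98 = 144.36 MPa
τ_m = K_s·8F_mD/(πd³) = 1.0593 × 198.12 = 209.86 MPa
Goodman: 1/n_f = τ_a/S_se + τ_m/S_su = 144.36/509 + 209.86/1450 = 0.28362 + 0.14473 = 0.42835
n_f = 1/0.42835 = 2.335

2.33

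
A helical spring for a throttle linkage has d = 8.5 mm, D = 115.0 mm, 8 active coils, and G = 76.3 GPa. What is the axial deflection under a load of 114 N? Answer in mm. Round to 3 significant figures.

27.9 mm

k = Gd⁴/(8D³N_a) = (76.3×10³)(8.5⁴)/(8·115.0³·8) = 4.0919 N/mm
δ = F/k = 114 / 4.0919 = 27.86 mm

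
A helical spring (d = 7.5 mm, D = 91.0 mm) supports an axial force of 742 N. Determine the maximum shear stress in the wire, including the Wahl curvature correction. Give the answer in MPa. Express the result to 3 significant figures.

456 MPa

Spring index C = D/d = 91.0/7.5 = 12.1333
K_W = (4C−1)/(4C−4) + 0.615/C = 47.533/44.533 + 0.0507 = 1.1181
τ₀ = 8FD/(πd³) = 8·742·91.0/(π·7.5³) = 540176/1325.4 = 407.57 MPa
τ_max = K·τ₀ = 1.1181 × 407.57 = 455.68 MPa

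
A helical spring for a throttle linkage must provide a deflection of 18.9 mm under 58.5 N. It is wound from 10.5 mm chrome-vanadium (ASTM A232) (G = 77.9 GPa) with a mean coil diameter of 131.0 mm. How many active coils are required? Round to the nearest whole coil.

Required rate k = F/δ = 58.5/18.9 = 3.0952 N/mm
N_a = Gd⁴/(8D³k) = (77.9×10³ × 10.5⁴)/(8 × 131.0³ × 3.0952)
    = 9.46879e+08 / 5.5667e+07 = 17.01 → 17 coils

17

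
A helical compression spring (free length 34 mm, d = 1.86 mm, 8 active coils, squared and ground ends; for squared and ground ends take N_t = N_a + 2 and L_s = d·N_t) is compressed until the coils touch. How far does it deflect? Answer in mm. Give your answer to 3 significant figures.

15.4 mm

N_t = 10; L_s = 1.86·10 = 18.6 mm
δ_solid = L₀ − L_s = 34 − 18.6 = 15.4 mm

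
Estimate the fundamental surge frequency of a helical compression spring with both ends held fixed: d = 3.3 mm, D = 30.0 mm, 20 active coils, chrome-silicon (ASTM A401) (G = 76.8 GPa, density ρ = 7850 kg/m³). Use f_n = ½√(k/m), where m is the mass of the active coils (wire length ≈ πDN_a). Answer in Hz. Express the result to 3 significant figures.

k = Gd⁴/(8D³N_a) = (76.8×10³)(3.3⁴)/(8·30.0³·20) = 2.1083 N/mm = 2108.3 N/m
Wire length L = πDN_a = π·30.0·20 = 1885 mm
m = ρ·(πd²/4)·L = 7850 × 8.553×10⁻⁶ m² × 1.885 m = 0.12656 kg
f_n = ½√(k/m) = 0.5·√(2108.3/0.12656) = 0.5·√(16659) = 64.535 Hz

64.5 Hz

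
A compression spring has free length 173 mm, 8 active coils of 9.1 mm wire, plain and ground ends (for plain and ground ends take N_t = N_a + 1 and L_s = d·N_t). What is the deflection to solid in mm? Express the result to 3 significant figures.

N_t = 9; L_s = 9.1·9 = 81.9 mm
δ_solid = L₀ − L_s = 173 − 81.9 = 91.1 mm

91.1 mm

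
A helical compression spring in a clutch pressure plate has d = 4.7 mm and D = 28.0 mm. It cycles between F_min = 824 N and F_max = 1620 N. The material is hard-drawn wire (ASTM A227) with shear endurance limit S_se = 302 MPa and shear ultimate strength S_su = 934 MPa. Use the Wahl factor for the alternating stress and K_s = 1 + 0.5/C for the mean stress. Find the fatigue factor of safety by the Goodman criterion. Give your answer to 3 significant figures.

0.474

C = D/d = 28.0/4.7 = 5.9574; K_W = (4C−1)/(4C−4)+0.615/C = 1.2545; K_s = 1+0.5/C = 1.0839
F_a = (F_max−F_min)/2 = 398 N; F_m = (F_max+F_min)/2 = 1222 N
τ_a = K_W·8F_aD/(πd³) = 1.2545 × 273.33 = 342.9 MPa
τ_m = K_s·8F_mD/(πd³) = 1.0839 × 839.22 = 909.65 MPa
Goodman: 1/n_f = τ_a/S_se + τ_m/S_su = 342.9/302 + 909.65/934 = 1.13542 + 0.97393 = 2.1094
n_f = 1/2.1094 = 0.4741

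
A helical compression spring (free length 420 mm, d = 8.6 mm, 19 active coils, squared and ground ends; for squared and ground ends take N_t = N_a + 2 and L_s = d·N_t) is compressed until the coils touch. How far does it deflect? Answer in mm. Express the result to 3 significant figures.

239 mm

N_t = 21; L_s = 8.6·21 = 180.6 mm
δ_solid = L₀ − L_s = 420 − 180.6 = 239.4 mm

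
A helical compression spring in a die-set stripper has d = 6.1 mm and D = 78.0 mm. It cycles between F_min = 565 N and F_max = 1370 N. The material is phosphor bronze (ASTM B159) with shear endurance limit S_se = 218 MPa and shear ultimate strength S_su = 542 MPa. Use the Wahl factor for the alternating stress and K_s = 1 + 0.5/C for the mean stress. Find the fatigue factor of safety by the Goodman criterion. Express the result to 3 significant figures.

0.292

C = D/d = 78.0/6.1 = 12.7869; K_W = (4C−1)/(4C−4)+0.615/C = 1.1117; K_s = 1+0.5/C = 1.0391
F_a = (F_max−F_min)/2 = 402.5 N; F_m = (F_max+F_min)/2 = 967.5 N
τ_a = K_W·8F_aD/(πd³) = 1.1117 × 352.22 = 391.57 MPa
τ_m = K_s·8F_mD/(πd³) = 1.0391 × 846.63 = 879.74 MPa
Goodman: 1/n_f = τ_a/S_se + τ_m/S_su = 391.57/218 + 879.74/542 = 1.79619 + 1.62314 = 3.4193
n_f = 1/3.4193 = 0.2925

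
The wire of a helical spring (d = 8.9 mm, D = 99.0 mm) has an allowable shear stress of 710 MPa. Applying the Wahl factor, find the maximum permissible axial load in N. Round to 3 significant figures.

C = D/d = 99.0/8.9 = 11.1236
K_W = (4C−1)/(4C−4) + 0.615/C = 43.494/40.494 + 0.0553 = 1.1294
τ_max = K·8FD/(πd³) → F_max = τ_allow·πd³/(8DK)
F_max = 710·π·8.9³/(8·99.0·1.1294) = 1.5725e+06/894.46 = 1758 N

1760 N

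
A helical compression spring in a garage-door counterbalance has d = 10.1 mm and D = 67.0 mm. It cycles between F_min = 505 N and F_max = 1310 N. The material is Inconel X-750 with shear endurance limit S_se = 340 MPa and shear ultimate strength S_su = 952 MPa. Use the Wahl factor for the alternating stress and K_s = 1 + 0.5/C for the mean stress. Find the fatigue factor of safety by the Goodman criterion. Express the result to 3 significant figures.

2.44

C = D/d = 67.0/10.1 = 6.6337; K_W = (4C−1)/(4C−4)+0.615/C = 1.2258; K_s = 1+0.5/C = 1.0754
F_a = (F_max−F_min)/2 = 402.5 N; F_m = (F_max+F_min)/2 = 907.5 N
τ_a = K_W·8F_aD/(πd³) = 1.2258 × 66.653 = 81.705 MPa
τ_m = K_s·8F_mD/(πd³) = 1.0754 × 150.28 = 161.61 MPa
Goodman: 1/n_f = τ_a/S_se + τ_m/S_su = 81.705/340 + 161.61/952 = 0.24031 + 0.16975 = 0.41006
n_f = 1/0.41006 = 2.439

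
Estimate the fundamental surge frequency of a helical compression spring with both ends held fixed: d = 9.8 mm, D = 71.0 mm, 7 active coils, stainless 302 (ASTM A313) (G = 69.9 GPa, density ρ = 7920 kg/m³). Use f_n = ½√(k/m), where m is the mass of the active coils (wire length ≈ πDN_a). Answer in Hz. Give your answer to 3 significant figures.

92.9 Hz

k = Gd⁴/(8D³N_a) = (69.9×10³)(9.8⁴)/(8·71.0³·7) = 32.168 N/mm = 32168 N/m
Wire length L = πDN_a = π·71.0·7 = 1561.4 mm
m = ρ·(πd²/4)·L = 7920 × 75.43×10⁻⁶ m² × 1.5614 m = 0.93277 kg
f_n = ½√(k/m) = 0.5·√(32168/0.93277) = 0.5·√(34486) = 92.852 Hz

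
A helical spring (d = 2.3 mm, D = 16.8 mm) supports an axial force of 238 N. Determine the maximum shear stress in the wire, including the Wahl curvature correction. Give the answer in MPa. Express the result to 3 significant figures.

Spring index C = D/d = 16.8/2.3 = 7.3043
K_W = (4C−1)/(4C−4) + 0.615/C = 28.217/25.217 + 0.0842 = 1.2032
τ₀ = 8FD/(πd³) = 8·238·16.8/(π·2.3³) = 31987.2/38.224 = 836.84 MPa
τ_max = K·τ₀ = 1.2032 × 836.84 = 1006.9 MPa

1010 MPa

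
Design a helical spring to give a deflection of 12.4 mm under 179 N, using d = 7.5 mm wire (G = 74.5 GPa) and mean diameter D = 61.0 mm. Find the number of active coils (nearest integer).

9

Required rate k = F/δ = 179/12.4 = 14.435 N/mm
N_a = Gd⁴/(8D³k) = (74.5×10³ × 7.5⁴)/(8 × 61.0³ × 14.435)
    = 2.35723e+08 / 2.62126e+07 = 8.993 → 9 coils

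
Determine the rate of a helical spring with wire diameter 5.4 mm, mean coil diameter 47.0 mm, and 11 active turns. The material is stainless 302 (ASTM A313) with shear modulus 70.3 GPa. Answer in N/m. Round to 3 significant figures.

6540 N/m

k = Gd⁴/(8D³N_a) = (70.3×10³ × 5.4⁴) / (8 × 47.0³ × 11)
  = 5.97765e+07 / 9.13642e+06 = 6.5427 N/mm = 6542.7 N/m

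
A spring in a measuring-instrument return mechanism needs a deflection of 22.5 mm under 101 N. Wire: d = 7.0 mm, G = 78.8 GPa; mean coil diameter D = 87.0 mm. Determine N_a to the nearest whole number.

8

Required rate k = F/δ = 101/22.5 = 4.4889 N/mm
N_a = Gd⁴/(8D³k) = (78.8×10³ × 7.0⁴)/(8 × 87.0³ × 4.4889)
    = 1.89199e+08 / 2.36476e+07 = 8.001 → 8 coils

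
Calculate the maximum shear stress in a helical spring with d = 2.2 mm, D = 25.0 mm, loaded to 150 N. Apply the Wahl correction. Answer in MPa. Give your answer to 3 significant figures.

Spring index C = D/d = 25.0/2.2 = 11.3636
K_W = (4C−1)/(4C−4) + 0.615/C = 44.455/41.455 + 0.0541 = 1.1265
τ₀ = 8FD/(πd³) = 8·150·25.0/(π·2.2³) = 30000/33.452 = 896.82 MPa
τ_max = K·τ₀ = 1.1265 × 896.82 = 1010.3 MPa

1010 MPa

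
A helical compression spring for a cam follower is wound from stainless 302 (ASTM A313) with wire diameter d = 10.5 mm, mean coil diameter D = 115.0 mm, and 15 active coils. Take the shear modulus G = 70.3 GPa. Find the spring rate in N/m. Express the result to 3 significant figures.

k = Gd⁴/(8D³N_a) = (70.3×10³ × 10.5⁴) / (8 × 115.0³ × 15)
  = 8.54501e+08 / 1.82505e+08 = 4.6821 N/mm = 4682.1 N/m

4680 N/m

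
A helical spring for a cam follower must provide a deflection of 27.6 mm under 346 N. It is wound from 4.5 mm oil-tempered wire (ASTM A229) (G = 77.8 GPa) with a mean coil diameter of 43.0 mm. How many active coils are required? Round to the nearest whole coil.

Required rate k = F/δ = 346/27.6 = 12.536 N/mm
N_a = Gd⁴/(8D³k) = (77.8×10³ × 4.5⁴)/(8 × 43.0³ × 12.536)
    = 3.19029e+07 / 7.97375e+06 = 4.001 → 4 coils

4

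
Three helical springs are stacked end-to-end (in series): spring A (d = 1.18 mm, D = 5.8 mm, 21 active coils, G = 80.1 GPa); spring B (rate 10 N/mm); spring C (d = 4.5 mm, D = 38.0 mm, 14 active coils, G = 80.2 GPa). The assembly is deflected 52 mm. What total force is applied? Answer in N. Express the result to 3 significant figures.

k_A = Gd⁴/(8D³N_a) = (80.1×10³)(1.18⁴)/(8·5.8³·21) = 4.7377 N/mm
k_C = Gd⁴/(8D³N_a) = (80.2×10³)(4.5⁴)/(8·38.0³·14) = 5.3513 N/mm
Series: 1/k_eq = 1/4.7377 + 1/10 + 1/5.3513 = 0.49795; k_eq = 2.0083 N/mm
F = k_eq·δ = 2.0083·52 = 104.43 N

104 N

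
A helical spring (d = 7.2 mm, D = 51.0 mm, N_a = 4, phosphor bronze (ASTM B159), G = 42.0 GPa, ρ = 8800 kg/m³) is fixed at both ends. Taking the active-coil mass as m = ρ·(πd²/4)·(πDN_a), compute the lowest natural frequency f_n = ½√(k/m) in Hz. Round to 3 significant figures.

k = Gd⁴/(8D³N_a) = (42.0×10³)(7.2⁴)/(8·51.0³·4) = 26.59 N/mm = 26590 N/m
Wire length L = πDN_a = π·51.0·4 = 640.88 mm
m = ρ·(πd²/4)·L = 8800 × 40.715×10⁻⁶ m² × 0.64088 m = 0.22962 kg
f_n = ½√(k/m) = 0.5·√(26590/0.22962) = 0.5·√(1.158e+05) = 170.15 Hz

170 Hz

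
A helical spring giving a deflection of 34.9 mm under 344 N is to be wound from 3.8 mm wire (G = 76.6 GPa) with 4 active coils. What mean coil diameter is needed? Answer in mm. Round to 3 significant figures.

37.0 mm

Required rate k = F/δ = 344/34.9 = 9.8567 N/mm
D = (Gd⁴/(8N_a·k))^(1/3) = (76.6×10³·3.8⁴/(8·4·9.8567))^(1/3)
  = (50638.4)^(1/3) = 36.9965 mm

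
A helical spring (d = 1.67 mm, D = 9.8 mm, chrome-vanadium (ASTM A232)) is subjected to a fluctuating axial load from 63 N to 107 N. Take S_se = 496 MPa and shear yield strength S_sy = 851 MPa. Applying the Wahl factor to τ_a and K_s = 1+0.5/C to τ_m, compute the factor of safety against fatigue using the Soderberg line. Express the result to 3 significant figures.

1.14

C = D/d = 9.8/1.67 = 5.8683; K_W = (4C−1)/(4C−4)+0.615/C = 1.2589; K_s = 1+0.5/C = 1.0852
F_a = (F_max−F_min)/2 = 22 N; F_m = (F_max+F_min)/2 = 85 N
τ_a = K_W·8F_aD/(πd³) = 1.2589 × 117.88 = 148.39 MPa
τ_m = K_s·8F_mD/(πd³) = 1.0852 × 455.44 = 494.25 MPa
Soderberg: 1/n_f = τ_a/S_se + τ_m/S_sy = 148.39/496 + 494.25/851 = 0.29918 + 0.58079 = 0.87997
n_f = 1/0.87997 = 1.136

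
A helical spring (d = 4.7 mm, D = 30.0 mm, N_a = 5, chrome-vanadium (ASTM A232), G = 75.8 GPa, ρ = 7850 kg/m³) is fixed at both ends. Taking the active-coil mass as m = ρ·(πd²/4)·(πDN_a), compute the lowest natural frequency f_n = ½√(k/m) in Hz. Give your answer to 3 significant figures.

k = Gd⁴/(8D³N_a) = (75.8×10³)(4.7⁴)/(8·30.0³·5) = 34.248 N/mm = 34248 N/m
Wire length L = πDN_a = π·30.0·5 = 471.24 mm
m = ρ·(πd²/4)·L = 7850 × 17.349×10⁻⁶ m² × 0.47124 m = 0.06418 kg
f_n = ½√(k/m) = 0.5·√(34248/0.06418) = 0.5·√(5.3363e+05) = 365.25 Hz

365 Hz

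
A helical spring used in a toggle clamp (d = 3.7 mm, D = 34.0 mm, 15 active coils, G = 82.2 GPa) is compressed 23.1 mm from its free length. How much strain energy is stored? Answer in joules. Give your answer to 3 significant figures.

k = Gd⁴/(8D³N_a) = (82.2×10³)(3.7⁴)/(8·34.0³·15) = 3.2663 N/mm
U = ½kδ² = 0.5 × 3.2663 × 23.1² = 871.47 N·mm = 0.87147 J

0.871 J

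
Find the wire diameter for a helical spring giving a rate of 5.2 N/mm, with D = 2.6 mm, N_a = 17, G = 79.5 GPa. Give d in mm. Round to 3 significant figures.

0.629 mm

d = (8D³N_a·k / G)^(1/4) = (8·2.6³·17·5.2 / (79.5×10³))^0.25
  = (0.15635)^0.25 = 0.6288 mm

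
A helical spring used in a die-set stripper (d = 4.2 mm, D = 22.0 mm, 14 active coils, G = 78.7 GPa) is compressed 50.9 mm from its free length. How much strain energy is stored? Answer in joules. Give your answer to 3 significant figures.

k = Gd⁴/(8D³N_a) = (78.7×10³)(4.2⁴)/(8·22.0³·14) = 20.535 N/mm
U = ½kδ² = 0.5 × 20.535 × 50.9² = 26601 N·mm = 26.601 J

26.6 J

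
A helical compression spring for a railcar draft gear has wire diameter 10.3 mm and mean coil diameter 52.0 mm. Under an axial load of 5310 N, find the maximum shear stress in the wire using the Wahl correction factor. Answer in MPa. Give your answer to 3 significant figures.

841 MPa

Spring index C = D/d = 52.0/10.3 = 5.0485
K_W = (4C−1)/(4C−4) + 0.615/C = 19.194/16.194 + 0.1218 = 1.3071
τ₀ = 8FD/(πd³) = 8·5310·52.0/(π·10.3³) = 2.20896e+06/3432.9 = 643.47 MPa
τ_max = K·τ₀ = 1.3071 × 643.47 = 841.06 MPa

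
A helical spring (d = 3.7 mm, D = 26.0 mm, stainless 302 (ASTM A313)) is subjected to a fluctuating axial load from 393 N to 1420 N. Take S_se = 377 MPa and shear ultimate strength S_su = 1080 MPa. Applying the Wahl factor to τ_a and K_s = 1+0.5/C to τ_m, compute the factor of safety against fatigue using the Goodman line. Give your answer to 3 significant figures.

0.300

C = D/d = 26.0/3.7 = 7.0270; K_W = (4C−1)/(4C−4)+0.615/C = 1.2120; K_s = 1+0.5/C = 1.0712
F_a = (F_max−F_min)/2 = 513.5 N; F_m = (F_max+F_min)/2 = 906.5 N
τ_a = K_W·8F_aD/(πd³) = 1.2120 × 671.2 = 813.46 MPa
τ_m = K_s·8F_mD/(πd³) = 1.0712 × 1184.9 = 1269.2 MPa
Goodman: 1/n_f = τ_a/S_se + τ_m/S_su = 813.46/377 + 1269.2/1080 = 2.15772 + 1.17518 = 3.3329
n_f = 1/3.3329 = 0.3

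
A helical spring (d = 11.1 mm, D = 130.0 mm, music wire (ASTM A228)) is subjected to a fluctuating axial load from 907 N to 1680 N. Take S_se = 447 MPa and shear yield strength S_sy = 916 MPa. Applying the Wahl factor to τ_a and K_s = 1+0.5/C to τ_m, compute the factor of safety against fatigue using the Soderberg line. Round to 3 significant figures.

1.69

C = D/d = 130.0/11.1 = 11.7117; K_W = (4C−1)/(4C−4)+0.615/C = 1.1225; K_s = 1+0.5/C = 1.0427
F_a = (F_max−F_min)/2 = 386.5 N; F_m = (F_max+F_min)/2 = 1293.5 N
τ_a = K_W·8F_aD/(πd³) = 1.1225 × 93.554 = 105.02 MPa
τ_m = K_s·8F_mD/(πd³) = 1.0427 × 313.1 = 326.47 MPa
Soderberg: 1/n_f = τ_a/S_se + τ_m/S_sy = 105.02/447 + 326.47/916 = 0.23494 + 0.35640 = 0.59134
n_f = 1/0.59134 = 1.691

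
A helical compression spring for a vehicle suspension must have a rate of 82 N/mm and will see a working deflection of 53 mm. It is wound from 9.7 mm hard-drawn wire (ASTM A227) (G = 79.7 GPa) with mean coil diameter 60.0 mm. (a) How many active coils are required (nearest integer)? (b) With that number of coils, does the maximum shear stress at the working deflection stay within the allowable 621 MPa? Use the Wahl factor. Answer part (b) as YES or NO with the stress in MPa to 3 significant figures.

(a) 5 coils; (b) NO, τ_max = 901 MPa

N_a = Gd⁴/(8D³k) = (79.7×10³)(9.7⁴)/(8·60.0³·82) = 4.98 → N_a = 5
Actual rate k = Gd⁴/(8D³·5) = 81.664 N/mm
Working load F = kδ = 81.664·53 = 4328.2 N
C = 60.0/9.7 = 6.1856; K_W = (4C−1)/(4C−4)+0.615/C = 1.2441
τ_max = K_W·8FD/(πd³) = 1.2441·724.58 = 901.41 MPa
τ_max > 621 MPa → exceeds allowable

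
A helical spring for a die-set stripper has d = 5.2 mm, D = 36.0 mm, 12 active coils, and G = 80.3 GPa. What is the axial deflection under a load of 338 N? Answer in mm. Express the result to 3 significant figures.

k = Gd⁴/(8D³N_a) = (80.3×10³)(5.2⁴)/(8·36.0³·12) = 13.108 N/mm
δ = F/k = 338 / 13.108 = 25.785 mm

25.8 mm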